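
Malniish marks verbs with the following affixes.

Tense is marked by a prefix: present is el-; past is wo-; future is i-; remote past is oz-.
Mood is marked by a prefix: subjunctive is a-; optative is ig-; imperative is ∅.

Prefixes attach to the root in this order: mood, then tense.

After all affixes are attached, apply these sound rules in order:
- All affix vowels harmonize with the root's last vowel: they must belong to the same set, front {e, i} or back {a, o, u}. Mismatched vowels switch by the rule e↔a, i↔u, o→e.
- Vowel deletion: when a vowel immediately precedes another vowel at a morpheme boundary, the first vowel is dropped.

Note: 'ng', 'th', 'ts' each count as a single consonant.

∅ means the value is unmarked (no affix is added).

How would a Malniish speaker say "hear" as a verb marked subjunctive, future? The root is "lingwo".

alingwo

Attach mood subjunctive a- → alingwo.
Attach tense future i- → ialingwo.
Apply vowel harmony: ialingwo → ualingwo.
Apply vowel deletion: ualingwo → alingwo.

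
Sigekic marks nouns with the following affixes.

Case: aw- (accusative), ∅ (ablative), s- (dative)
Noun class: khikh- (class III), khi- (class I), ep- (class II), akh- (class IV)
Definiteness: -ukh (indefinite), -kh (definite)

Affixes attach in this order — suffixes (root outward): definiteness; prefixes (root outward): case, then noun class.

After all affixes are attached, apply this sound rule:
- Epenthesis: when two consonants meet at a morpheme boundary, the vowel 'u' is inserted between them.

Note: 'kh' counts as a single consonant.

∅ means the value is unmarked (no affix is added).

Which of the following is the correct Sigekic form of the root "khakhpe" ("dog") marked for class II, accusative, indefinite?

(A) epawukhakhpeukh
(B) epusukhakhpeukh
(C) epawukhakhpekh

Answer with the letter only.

Attach case accusative aw- → awkhakhpe.
Attach definiteness indefinite -ukh → awkhakhpeukh.
Attach noun class class II ep- → epawkhakhpeukh.
Apply epenthesis: epawkhakhpeukh → epawukhakhpeukh.
So the correct form is epawukhakhpeukh, option (A).
(C) epawukhakhpekh is wrong: it uses definite instead of indefinite for definiteness.
(B) epusukhakhpeukh is wrong: it uses dative instead of accusative for case.

A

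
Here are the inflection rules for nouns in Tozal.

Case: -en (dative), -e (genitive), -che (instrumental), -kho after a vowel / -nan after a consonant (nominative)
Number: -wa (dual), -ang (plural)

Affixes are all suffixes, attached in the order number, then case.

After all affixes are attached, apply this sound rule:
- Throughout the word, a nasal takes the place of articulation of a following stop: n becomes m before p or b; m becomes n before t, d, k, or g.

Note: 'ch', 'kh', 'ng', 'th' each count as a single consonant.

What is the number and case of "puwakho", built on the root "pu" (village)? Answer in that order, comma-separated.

dual, nominative

Segment: pu-wa-kho.
number: -wa → dual.
case: -kho/nan → nominative.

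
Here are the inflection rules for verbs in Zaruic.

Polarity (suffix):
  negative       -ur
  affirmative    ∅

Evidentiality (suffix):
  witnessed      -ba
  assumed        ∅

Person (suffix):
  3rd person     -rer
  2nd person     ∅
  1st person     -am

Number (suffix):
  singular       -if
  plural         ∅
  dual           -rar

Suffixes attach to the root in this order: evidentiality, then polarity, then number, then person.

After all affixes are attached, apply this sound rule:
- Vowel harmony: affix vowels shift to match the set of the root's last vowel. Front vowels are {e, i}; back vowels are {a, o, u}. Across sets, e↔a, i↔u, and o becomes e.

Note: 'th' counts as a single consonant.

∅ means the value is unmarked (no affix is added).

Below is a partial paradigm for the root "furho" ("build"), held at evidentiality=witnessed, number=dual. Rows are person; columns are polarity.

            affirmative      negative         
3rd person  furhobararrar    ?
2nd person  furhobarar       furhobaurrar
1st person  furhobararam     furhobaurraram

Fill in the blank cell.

Attach evidentiality witnessed -ba → furhoba.
Attach polarity negative -ur → furhobaur.
Attach number dual -rar → furhobaurrar.
Attach person 3rd person -rer → furhobaurrarrer.
Apply vowel harmony: furhobaurrarrer → furhobaurrarrar.

furhobaurrarrar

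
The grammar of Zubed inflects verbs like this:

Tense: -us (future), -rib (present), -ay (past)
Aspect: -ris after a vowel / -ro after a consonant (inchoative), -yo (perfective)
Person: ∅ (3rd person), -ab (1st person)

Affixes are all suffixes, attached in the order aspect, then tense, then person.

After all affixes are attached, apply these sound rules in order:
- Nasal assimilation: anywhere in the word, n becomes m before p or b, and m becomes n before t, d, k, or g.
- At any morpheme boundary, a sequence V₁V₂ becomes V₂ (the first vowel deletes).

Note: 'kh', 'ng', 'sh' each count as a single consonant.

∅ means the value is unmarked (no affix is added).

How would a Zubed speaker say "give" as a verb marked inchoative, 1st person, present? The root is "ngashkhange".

ngashkhangerisribab

Attach aspect inchoative -ris (after vowel 'e') → ngashkhangeris.
Attach tense present -rib → ngashkhangerisrib.
Attach person 1st person -ab → ngashkhangerisribab.
Nasal assimilation: no change.
Vowel deletion: no change.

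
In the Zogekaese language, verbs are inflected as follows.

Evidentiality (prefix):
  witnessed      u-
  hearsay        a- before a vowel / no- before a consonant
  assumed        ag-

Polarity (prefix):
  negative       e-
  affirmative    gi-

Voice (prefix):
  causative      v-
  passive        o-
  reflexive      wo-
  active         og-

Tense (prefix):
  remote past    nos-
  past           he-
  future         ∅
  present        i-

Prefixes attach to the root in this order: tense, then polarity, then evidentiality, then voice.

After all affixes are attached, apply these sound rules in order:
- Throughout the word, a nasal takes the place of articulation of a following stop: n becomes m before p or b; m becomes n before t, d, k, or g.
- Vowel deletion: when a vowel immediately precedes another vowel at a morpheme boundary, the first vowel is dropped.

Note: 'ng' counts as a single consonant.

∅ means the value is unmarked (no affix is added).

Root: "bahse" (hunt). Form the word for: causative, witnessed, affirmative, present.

Attach tense present i- → ibahse.
Attach polarity affirmative gi- → giibahse.
Attach evidentiality witnessed u- → ugiibahse.
Attach voice causative v- → vugiibahse.
Nasal assimilation: no change.
Apply vowel deletion: vugiibahse → vugibahse.

vugibahse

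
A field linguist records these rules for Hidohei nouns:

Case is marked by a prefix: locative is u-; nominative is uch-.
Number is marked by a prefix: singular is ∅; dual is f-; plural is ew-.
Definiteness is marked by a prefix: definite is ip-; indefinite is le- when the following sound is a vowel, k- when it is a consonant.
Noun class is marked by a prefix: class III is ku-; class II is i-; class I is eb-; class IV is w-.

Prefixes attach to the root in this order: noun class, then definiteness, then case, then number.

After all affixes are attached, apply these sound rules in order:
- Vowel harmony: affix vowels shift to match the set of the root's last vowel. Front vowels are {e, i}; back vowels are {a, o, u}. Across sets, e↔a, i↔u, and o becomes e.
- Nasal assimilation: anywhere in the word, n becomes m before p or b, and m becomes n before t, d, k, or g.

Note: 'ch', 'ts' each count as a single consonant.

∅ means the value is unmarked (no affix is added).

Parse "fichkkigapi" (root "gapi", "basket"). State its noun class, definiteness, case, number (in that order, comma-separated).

Segment: f-uch-k-ku-gapi.
noun class: ku- → class III.
definiteness: le/k- → indefinite.
case: uch- → nominative.
number: f- → dual.

class III, indefinite, nominative, dual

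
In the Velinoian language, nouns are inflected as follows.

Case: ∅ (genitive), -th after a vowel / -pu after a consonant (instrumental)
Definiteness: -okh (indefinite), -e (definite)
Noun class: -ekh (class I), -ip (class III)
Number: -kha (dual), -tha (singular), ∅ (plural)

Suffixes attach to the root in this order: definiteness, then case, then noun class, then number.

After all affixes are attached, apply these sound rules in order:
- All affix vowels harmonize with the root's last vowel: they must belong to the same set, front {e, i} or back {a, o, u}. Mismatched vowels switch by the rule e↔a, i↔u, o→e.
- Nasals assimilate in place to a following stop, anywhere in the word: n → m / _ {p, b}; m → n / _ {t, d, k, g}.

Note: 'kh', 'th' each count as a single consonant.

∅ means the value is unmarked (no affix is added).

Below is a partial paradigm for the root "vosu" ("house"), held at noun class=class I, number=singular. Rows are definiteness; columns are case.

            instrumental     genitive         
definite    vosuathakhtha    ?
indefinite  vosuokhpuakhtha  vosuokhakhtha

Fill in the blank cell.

vosuaakhtha

Attach definiteness definite -e → vosue.
case = genitive: zero marking, form stays vosue.
Attach noun class class I -ekh → vosueekh.
Attach number singular -tha → vosueekhtha.
Apply vowel harmony: vosueekhtha → vosuaakhtha.
Nasal assimilation: no change.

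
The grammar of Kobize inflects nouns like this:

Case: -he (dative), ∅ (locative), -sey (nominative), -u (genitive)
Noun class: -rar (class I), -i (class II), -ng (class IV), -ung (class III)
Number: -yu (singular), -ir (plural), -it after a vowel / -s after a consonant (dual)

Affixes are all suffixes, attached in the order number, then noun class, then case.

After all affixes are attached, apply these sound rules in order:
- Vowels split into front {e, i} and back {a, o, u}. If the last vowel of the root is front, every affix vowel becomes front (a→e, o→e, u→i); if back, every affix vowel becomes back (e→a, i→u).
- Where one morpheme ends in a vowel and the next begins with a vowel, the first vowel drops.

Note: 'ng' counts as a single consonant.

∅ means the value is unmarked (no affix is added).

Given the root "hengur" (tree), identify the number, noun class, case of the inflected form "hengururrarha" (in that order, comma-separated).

plural, class I, dative

Segment: hengur-ir-rar-he.
number: -ir → plural.
noun class: -rar → class I.
case: -he → dative.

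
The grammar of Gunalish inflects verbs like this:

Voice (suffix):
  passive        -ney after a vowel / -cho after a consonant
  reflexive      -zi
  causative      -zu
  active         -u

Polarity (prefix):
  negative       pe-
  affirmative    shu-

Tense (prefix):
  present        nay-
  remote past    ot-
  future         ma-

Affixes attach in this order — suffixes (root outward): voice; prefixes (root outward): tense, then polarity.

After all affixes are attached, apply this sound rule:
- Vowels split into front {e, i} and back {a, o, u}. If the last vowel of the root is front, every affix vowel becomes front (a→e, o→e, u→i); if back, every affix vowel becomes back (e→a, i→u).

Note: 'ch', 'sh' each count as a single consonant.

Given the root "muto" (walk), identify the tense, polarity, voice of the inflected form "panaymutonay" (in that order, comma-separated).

Segment: pe-nay-muto-ney.
tense: nay- → present.
polarity: pe- → negative.
voice: -ney/cho → passive.

present, negative, passive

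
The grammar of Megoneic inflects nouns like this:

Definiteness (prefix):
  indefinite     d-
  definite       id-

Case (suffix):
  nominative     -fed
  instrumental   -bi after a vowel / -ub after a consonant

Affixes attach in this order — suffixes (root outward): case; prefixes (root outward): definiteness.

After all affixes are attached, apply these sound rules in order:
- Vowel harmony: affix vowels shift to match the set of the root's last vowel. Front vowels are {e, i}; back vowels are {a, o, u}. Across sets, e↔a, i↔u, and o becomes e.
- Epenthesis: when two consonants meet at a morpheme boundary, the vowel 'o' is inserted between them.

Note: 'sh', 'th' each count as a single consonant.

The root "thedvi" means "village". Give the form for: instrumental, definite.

idothedvibi

Attach case instrumental -bi (after vowel 'i') → thedvibi.
Attach definiteness definite id- → idthedvibi.
Vowel harmony: no change.
Apply epenthesis: idthedvibi → idothedvibi.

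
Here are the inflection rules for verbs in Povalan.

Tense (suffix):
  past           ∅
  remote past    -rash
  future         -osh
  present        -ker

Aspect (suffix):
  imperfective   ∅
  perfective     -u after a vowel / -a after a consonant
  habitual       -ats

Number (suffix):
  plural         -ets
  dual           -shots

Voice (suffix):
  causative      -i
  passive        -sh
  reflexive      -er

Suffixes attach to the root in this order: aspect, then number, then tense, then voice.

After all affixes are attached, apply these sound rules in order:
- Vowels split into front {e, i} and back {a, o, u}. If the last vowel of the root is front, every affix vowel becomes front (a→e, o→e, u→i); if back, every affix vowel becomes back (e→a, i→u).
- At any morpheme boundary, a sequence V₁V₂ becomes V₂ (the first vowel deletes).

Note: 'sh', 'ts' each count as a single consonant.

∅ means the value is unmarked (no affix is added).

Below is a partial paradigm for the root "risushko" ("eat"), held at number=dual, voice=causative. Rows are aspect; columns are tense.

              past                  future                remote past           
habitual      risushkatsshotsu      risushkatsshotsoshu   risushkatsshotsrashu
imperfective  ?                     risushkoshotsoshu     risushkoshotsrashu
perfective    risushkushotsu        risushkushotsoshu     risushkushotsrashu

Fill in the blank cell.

risushkoshotsu

aspect = imperfective: zero marking, form stays risushko.
Attach number dual -shots → risushkoshots.
tense = past: zero marking, form stays risushkoshots.
Attach voice causative -i → risushkoshotsi.
Apply vowel harmony: risushkoshotsi → risushkoshotsu.
Vowel deletion: no change.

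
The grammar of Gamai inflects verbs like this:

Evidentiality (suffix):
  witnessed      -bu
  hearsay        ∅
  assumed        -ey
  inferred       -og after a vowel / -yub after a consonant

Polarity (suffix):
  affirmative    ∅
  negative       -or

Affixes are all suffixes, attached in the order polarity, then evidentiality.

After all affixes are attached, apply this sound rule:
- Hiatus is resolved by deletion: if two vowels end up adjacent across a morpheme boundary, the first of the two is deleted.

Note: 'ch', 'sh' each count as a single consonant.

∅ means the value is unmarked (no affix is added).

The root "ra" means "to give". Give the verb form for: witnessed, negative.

rorbu

Attach polarity negative -or → raor.
Attach evidentiality witnessed -bu → raorbu.
Apply vowel deletion: raorbu → rorbu.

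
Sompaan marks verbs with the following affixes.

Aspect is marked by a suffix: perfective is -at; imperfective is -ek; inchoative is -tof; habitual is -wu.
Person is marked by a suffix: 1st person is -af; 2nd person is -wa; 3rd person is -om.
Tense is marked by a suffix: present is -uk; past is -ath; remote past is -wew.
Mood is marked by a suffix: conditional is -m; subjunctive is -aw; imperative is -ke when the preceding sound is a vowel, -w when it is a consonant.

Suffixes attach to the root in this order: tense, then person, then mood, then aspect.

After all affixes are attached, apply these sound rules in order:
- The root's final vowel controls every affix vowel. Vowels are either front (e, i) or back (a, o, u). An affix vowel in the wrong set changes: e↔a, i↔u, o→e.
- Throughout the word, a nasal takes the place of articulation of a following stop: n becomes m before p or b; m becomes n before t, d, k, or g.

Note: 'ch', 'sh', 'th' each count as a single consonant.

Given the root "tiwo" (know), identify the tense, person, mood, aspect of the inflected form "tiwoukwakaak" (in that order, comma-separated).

present, 2nd person, imperative, imperfective

Segment: tiwo-uk-wa-ke-ek.
tense: -uk → present.
person: -wa → 2nd person.
mood: -ke/w → imperative.
aspect: -ek → imperfective.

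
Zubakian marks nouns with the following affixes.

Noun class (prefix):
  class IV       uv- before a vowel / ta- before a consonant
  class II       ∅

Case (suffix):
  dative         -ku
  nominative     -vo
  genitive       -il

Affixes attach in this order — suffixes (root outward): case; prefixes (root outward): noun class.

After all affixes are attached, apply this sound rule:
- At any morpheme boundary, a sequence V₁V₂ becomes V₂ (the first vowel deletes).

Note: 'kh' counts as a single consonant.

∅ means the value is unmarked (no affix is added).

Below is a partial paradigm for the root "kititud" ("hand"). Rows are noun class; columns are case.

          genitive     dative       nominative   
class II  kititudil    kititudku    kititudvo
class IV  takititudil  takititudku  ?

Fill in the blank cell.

takititudvo

Attach case nominative -vo → kititudvo.
Attach noun class class IV ta- (before consonant 'k') → takititudvo.
Vowel deletion: no change.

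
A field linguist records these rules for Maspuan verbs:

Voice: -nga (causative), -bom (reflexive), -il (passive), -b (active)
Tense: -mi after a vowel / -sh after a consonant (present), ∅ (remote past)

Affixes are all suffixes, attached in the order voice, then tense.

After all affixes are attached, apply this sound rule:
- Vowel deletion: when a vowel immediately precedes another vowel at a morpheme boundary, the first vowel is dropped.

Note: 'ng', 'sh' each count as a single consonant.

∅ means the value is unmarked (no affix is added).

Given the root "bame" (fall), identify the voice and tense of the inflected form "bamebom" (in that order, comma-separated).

Segment: bame-bom.
voice: -bom → reflexive.
tense: ∅ → remote past.

reflexive, remote past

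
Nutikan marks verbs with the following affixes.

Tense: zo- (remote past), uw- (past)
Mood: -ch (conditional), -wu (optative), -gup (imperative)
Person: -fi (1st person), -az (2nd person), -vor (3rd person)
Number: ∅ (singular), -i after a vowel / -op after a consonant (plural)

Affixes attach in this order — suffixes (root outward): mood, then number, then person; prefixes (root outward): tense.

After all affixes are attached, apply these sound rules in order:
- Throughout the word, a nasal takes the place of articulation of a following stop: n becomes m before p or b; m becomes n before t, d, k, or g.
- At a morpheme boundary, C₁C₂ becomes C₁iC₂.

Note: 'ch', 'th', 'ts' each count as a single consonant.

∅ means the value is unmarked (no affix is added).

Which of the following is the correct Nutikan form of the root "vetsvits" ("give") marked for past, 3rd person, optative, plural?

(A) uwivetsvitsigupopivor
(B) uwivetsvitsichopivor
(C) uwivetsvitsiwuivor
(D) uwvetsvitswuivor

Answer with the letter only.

C

Attach mood optative -wu → vetsvitswu.
Attach number plural -i (after vowel 'u') → vetsvitswui.
Attach tense past uw- → uwvetsvitswui.
Attach person 3rd person -vor → uwvetsvitswuivor.
Nasal assimilation: no change.
Apply epenthesis: uwvetsvitswuivor → uwivetsvitsiwuivor.
So the correct form is uwivetsvitsiwuivor, option (C).
(A) uwivetsvitsigupopivor is wrong: it uses imperative instead of optative for mood.
(D) uwvetsvitswuivor is wrong: it fails to apply the sound rule(s).
(B) uwivetsvitsichopivor is wrong: it uses conditional instead of optative for mood.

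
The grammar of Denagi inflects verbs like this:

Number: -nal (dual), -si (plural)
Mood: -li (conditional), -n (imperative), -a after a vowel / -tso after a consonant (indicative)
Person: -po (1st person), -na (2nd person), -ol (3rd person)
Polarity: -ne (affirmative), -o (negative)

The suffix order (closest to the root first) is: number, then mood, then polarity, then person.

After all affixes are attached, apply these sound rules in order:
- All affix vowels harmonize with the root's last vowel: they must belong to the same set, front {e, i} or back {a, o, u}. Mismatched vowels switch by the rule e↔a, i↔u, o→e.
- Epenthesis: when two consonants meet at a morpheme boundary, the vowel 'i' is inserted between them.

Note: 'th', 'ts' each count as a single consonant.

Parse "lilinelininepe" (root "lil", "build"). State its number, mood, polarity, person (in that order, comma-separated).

Segment: lil-nal-n-ne-po.
number: -nal → dual.
mood: -n → imperative.
polarity: -ne → affirmative.
person: -po → 1st person.

dual, imperative, affirmative, 1st person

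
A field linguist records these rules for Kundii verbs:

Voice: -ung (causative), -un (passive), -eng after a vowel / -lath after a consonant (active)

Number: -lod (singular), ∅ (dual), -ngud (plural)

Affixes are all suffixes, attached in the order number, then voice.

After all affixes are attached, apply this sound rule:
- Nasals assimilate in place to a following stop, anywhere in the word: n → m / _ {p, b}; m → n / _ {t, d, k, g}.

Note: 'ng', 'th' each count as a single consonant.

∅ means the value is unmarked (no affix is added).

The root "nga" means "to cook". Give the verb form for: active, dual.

number = dual: zero marking, form stays nga.
Attach voice active -eng (after vowel 'a') → ngaeng.
Nasal assimilation: no change.

ngaeng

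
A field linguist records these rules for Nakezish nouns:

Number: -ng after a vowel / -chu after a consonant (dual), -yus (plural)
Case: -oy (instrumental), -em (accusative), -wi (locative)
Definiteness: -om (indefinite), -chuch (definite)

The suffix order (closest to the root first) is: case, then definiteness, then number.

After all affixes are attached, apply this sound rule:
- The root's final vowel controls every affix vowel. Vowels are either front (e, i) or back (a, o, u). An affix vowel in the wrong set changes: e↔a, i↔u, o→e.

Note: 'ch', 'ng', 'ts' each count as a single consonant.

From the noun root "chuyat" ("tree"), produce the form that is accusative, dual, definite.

Attach case accusative -em → chuyatem.
Attach definiteness definite -chuch → chuyatemchuch.
Attach number dual -chu (after consonant 'ch') → chuyatemchuchchu.
Apply vowel harmony: chuyatemchuchchu → chuyatamchuchchu.

chuyatamchuchchu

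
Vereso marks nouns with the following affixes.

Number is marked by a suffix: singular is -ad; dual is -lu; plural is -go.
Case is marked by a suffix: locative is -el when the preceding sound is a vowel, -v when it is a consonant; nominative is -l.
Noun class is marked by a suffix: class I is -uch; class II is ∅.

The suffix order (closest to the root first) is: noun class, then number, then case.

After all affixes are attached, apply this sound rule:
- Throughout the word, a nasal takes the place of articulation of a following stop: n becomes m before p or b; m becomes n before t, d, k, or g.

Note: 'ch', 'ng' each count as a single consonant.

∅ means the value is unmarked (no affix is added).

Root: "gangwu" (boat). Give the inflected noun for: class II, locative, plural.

gangwugoel

noun class = class II: zero marking, form stays gangwu.
Attach number plural -go → gangwugo.
Attach case locative -el (after vowel 'o') → gangwugoel.
Nasal assimilation: no change.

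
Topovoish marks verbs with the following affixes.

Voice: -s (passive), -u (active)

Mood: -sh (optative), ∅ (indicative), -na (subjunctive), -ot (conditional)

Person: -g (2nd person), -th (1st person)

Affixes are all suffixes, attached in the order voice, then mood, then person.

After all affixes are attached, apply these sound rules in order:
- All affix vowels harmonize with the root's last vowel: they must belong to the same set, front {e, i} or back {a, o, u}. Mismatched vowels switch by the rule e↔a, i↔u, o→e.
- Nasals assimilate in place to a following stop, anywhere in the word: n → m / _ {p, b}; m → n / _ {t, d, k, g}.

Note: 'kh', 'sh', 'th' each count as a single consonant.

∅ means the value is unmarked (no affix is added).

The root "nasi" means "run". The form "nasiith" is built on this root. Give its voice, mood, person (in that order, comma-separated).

Segment: nasi-u-th.
voice: -u → active.
mood: ∅ → indicative.
person: -th → 1st person.

active, indicative, 1st person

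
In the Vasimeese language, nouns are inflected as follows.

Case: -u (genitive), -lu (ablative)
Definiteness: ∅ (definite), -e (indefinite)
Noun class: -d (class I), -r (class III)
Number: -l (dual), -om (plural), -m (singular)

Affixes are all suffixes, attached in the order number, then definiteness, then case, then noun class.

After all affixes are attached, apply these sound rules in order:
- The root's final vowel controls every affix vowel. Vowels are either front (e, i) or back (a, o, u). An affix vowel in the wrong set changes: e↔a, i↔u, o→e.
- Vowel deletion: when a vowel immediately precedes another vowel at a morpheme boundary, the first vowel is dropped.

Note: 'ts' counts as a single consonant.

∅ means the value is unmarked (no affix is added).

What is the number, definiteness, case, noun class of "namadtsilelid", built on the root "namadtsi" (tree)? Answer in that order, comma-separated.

dual, indefinite, ablative, class I

Segment: namadtsi-l-e-lu-d.
number: -l → dual.
definiteness: -e → indefinite.
case: -lu → ablative.
noun class: -d → class I.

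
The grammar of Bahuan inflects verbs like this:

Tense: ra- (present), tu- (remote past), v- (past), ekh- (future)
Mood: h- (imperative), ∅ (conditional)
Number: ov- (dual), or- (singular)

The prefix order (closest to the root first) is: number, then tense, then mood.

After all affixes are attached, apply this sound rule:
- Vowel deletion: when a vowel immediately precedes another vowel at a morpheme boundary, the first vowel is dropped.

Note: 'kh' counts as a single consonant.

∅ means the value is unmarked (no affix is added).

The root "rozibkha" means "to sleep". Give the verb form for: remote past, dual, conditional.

tovrozibkha

Attach number dual ov- → ovrozibkha.
Attach tense remote past tu- → tuovrozibkha.
mood = conditional: zero marking, form stays tuovrozibkha.
Apply vowel deletion: tuovrozibkha → tovrozibkha.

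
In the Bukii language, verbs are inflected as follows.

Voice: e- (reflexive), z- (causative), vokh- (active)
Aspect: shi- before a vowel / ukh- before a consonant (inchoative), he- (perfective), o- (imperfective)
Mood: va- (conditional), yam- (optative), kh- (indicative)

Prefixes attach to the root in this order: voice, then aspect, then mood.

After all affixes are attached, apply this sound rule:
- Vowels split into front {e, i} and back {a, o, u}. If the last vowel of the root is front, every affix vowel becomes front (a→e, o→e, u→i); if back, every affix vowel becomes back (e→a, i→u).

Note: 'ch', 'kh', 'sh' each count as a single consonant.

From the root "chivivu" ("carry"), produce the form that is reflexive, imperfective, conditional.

vaoachivivu

Attach voice reflexive e- → echivivu.
Attach aspect imperfective o- → oechivivu.
Attach mood conditional va- → vaoechivivu.
Apply vowel harmony: vaoechivivu → vaoachivivu.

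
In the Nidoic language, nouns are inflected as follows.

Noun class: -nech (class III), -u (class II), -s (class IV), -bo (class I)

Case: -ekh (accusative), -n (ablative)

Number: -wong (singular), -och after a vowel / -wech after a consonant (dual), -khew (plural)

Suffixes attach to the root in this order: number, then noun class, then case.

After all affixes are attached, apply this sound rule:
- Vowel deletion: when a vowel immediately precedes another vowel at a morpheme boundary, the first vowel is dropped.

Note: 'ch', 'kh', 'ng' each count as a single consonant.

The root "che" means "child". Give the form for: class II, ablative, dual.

Attach number dual -och (after vowel 'e') → cheoch.
Attach noun class class II -u → cheochu.
Attach case ablative -n → cheochun.
Apply vowel deletion: cheochun → chochun.

chochun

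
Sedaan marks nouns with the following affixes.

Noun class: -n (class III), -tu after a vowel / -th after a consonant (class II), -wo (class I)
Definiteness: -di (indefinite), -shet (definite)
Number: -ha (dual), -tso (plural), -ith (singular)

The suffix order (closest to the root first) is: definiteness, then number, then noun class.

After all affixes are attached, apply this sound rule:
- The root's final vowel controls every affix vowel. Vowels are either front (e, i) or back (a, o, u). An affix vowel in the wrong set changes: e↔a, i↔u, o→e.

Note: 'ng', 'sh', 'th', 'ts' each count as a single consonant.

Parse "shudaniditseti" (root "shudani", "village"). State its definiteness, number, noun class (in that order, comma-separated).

indefinite, plural, class II

Segment: shudani-di-tso-tu.
definiteness: -di → indefinite.
number: -tso → plural.
noun class: -tu/th → class II.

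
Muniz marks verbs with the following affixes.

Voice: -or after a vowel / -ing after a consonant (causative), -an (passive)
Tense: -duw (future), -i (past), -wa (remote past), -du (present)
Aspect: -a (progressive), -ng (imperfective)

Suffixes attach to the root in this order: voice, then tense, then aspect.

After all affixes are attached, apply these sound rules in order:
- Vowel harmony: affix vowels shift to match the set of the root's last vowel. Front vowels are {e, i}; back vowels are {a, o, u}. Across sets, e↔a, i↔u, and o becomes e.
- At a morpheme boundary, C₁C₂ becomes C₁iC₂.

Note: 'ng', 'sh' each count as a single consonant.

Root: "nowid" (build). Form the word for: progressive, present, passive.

Attach voice passive -an → nowidan.
Attach tense present -du → nowidandu.
Attach aspect progressive -a → nowidandua.
Apply vowel harmony: nowidandua → nowidendie.
Apply epenthesis: nowidendie → nowidenidie.

nowidenidie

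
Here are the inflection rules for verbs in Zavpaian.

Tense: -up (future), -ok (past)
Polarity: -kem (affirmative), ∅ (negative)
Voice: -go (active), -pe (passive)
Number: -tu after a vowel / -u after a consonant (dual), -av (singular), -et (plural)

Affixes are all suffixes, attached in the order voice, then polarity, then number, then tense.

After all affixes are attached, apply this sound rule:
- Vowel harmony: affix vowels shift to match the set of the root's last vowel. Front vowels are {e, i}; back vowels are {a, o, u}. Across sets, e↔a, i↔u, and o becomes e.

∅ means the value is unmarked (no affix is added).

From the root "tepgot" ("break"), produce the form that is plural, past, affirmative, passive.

tepgotpakamatok

Attach voice passive -pe → tepgotpe.
Attach polarity affirmative -kem → tepgotpekem.
Attach number plural -et → tepgotpekemet.
Attach tense past -ok → tepgotpekemetok.
Apply vowel harmony: tepgotpekemetok → tepgotpakamatok.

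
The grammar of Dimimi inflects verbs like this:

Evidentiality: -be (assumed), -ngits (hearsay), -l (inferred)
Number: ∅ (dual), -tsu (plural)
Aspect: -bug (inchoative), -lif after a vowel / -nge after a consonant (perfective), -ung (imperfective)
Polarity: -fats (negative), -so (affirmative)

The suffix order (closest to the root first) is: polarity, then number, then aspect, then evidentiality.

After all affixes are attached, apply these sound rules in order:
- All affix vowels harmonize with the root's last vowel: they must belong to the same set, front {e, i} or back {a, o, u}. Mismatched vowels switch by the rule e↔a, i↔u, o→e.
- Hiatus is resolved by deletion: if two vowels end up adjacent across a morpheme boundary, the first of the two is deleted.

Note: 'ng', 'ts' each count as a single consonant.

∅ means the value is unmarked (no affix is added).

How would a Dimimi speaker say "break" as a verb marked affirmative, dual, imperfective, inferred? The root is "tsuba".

tsubasungl

Attach polarity affirmative -so → tsubaso.
number = dual: zero marking, form stays tsubaso.
Attach aspect imperfective -ung → tsubasoung.
Attach evidentiality inferred -l → tsubasoungl.
Vowel harmony: no change.
Apply vowel deletion: tsubasoungl → tsubasungl.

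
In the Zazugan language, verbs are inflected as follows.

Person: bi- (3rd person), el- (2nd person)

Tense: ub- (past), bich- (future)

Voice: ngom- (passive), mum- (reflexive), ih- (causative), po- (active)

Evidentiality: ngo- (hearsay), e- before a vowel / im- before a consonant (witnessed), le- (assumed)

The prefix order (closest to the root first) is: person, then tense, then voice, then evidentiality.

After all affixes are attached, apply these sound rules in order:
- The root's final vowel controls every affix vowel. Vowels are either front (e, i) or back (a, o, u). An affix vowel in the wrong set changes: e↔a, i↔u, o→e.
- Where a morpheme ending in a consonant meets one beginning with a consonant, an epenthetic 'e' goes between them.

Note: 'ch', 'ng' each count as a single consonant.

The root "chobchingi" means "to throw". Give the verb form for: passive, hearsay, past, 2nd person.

ngengemibelechobchingi

Attach person 2nd person el- → elchobchingi.
Attach tense past ub- → ubelchobchingi.
Attach voice passive ngom- → ngomubelchobchingi.
Attach evidentiality hearsay ngo- → ngongomubelchobchingi.
Apply vowel harmony: ngongomubelchobchingi → ngengemibelchobchingi.
Apply epenthesis: ngengemibelchobchingi → ngengemibelechobchingi.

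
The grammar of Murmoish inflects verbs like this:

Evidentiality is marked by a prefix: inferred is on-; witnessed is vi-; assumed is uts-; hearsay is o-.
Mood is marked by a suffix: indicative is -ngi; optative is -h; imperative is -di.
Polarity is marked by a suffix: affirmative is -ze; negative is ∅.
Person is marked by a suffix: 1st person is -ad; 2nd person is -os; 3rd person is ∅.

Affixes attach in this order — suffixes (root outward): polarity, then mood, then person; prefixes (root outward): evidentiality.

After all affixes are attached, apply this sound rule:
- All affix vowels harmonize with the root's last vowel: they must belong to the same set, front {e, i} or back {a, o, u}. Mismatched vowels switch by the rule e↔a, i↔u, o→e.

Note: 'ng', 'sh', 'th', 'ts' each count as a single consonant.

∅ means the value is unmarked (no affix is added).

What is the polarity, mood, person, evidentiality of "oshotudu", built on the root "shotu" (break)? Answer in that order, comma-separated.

negative, imperative, 3rd person, hearsay

Segment: o-shotu-di.
polarity: ∅ → negative.
mood: -di → imperative.
person: ∅ → 3rd person.
evidentiality: o- → hearsay.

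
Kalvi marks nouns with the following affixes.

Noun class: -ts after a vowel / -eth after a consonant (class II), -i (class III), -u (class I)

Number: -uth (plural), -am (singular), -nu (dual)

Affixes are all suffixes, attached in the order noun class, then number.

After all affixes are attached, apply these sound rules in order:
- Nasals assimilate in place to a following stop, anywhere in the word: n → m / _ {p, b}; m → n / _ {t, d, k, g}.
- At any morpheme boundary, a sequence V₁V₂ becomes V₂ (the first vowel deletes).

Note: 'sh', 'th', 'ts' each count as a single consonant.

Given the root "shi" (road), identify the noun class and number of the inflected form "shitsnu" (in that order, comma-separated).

Segment: shi-ts-nu.
noun class: -ts/eth → class II.
number: -nu → dual.

class II, dual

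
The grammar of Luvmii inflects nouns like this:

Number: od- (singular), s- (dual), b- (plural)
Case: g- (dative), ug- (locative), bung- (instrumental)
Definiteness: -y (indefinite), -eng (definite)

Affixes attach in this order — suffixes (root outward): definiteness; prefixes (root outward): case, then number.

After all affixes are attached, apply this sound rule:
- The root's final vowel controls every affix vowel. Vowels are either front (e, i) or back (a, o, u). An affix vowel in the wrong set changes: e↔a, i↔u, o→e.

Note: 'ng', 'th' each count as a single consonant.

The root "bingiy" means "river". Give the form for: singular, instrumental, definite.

Attach definiteness definite -eng → bingiyeng.
Attach case instrumental bung- → bungbingiyeng.
Attach number singular od- → odbungbingiyeng.
Apply vowel harmony: odbungbingiyeng → edbingbingiyeng.

edbingbingiyeng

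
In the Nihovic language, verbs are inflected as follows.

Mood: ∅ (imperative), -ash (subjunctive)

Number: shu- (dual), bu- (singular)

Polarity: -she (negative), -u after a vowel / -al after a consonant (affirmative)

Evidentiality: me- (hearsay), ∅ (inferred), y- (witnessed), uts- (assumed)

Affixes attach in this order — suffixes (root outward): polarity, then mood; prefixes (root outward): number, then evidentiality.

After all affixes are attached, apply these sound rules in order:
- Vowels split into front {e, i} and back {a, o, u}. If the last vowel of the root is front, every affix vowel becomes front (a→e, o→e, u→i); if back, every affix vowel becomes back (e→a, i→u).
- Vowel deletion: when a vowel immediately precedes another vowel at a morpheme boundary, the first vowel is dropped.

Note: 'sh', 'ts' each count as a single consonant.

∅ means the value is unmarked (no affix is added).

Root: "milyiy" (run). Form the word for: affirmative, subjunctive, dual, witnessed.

Attach number dual shu- → shumilyiy.
Attach polarity affirmative -al (after consonant 'y') → shumilyiyal.
Attach evidentiality witnessed y- → yshumilyiyal.
Attach mood subjunctive -ash → yshumilyiyalash.
Apply vowel harmony: yshumilyiyalash → yshimilyiyelesh.
Vowel deletion: no change.

yshimilyiyelesh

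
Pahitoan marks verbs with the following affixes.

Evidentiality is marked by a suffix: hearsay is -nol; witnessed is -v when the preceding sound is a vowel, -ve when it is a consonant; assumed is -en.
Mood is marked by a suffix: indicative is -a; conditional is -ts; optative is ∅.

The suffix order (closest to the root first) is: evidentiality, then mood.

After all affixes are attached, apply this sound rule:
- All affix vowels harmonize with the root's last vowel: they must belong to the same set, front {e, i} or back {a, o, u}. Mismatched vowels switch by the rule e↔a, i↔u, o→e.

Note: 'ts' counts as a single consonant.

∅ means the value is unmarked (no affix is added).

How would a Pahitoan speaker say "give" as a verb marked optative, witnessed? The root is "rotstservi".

Attach evidentiality witnessed -v (after vowel 'i') → rotstserviv.
mood = optative: zero marking, form stays rotstserviv.
Vowel harmony: no change.

rotstserviv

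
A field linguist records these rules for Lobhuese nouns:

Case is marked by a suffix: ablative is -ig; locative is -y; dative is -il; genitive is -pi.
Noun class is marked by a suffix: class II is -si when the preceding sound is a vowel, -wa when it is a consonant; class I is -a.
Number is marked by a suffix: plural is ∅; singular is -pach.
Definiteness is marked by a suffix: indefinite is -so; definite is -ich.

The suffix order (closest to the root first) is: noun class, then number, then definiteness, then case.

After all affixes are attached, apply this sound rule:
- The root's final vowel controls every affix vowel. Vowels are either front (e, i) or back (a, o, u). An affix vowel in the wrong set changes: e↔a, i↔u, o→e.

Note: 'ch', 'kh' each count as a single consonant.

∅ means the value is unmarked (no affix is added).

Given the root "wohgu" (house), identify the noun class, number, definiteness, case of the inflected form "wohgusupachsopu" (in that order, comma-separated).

class II, singular, indefinite, genitive

Segment: wohgu-si-pach-so-pi.
noun class: -si/wa → class II.
number: -pach → singular.
definiteness: -so → indefinite.
case: -pi → genitive.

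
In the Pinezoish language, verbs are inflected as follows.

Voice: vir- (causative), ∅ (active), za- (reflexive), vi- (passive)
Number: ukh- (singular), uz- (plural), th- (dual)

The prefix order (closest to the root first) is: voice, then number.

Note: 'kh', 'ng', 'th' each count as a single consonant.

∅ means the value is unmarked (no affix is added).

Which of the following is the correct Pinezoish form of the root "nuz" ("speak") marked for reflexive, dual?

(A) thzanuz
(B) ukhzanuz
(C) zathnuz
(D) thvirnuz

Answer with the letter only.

A

Attach voice reflexive za- → zanuz.
Attach number dual th- → thzanuz.
So the correct form is thzanuz, option (A).
(C) zathnuz is wrong: it has the affixes in the wrong order.
(B) ukhzanuz is wrong: it uses singular instead of dual for number.
(D) thvirnuz is wrong: it uses causative instead of reflexive for voice.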